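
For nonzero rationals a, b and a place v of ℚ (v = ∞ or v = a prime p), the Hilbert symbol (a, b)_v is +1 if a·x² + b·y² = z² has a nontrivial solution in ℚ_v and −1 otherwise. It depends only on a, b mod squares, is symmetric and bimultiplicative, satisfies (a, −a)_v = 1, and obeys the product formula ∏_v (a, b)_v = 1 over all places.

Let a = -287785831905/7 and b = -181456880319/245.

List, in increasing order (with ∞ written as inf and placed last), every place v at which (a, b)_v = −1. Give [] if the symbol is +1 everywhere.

(a, b) ≡ (-15015, -195) mod (ℚ^×)²; places V = {2, 3, 5, 7, 11, 13, 53, ∞}.
(a,b)_5: α=1, u≡2; β=-1, v≡4 (mod 5); (2|5)=-1, (4|5)=+1; sign (−1)^0·-1^-1·+1^1 = -1.
(a,b)_53: α=0, u≡25; β=2, v≡28 (mod 53); (25|53)=+1, (28|53)=+1; sign (−1)^0·+1^2·+1^0 = +1.
(a,b)_11: α=3, u≡7; β=2, v≡4 (mod 11); (7|11)=-1, (4|11)=+1; sign (−1)^0·-1^2·+1^3 = +1.
(a,b)_∞: sgn(-15015)=−, sgn(-195)=−, so -1.
(a,b)_3: α=9, u≡2; β=5, v≡1 (mod 3); (2|3)=-1, (1|3)=+1; sign (−1)^1·-1^5·+1^9 = +1.
(a,b)_2: α=0, β=0; u≡1, v≡5 (mod 8); ε(u)ε(v)=0·0, αω(v)=0·1, βω(u)=0·0; sum ≡ 0  ⇒  +1.
(a,b)_13: α=3, u≡2; β=3, v≡5 (mod 13); (2|13)=-1, (5|13)=-1; sign (−1)^0·-1^3·-1^3 = +1.
(a,b)_7: α=-1, u≡2; β=-2, v≡4 (mod 7); (2|7)=+1, (4|7)=+1; sign (−1)^0·+1^-2·+1^-1 = +1.
Ram(-15015, -195) = {5, ∞}; no ℚ_5-point on the conic.

[5, inf]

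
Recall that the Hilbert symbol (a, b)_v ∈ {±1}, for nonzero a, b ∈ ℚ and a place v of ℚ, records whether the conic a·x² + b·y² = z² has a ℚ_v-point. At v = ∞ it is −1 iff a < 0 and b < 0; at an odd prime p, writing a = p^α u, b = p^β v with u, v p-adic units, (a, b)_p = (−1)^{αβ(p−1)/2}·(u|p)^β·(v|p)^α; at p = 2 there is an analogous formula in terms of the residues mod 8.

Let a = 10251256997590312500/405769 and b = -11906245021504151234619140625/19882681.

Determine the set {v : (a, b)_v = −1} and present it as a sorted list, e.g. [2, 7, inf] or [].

(a, b) ≡ (8331405, -12673) mod (ℚ^×)²; places V = {2, 3, 5, 7, 11, 13, 17, 19, 23, 29, 31, 41, ∞}.
(a,b)_11: α=0, u≡5; β=2, v≡2 (mod 11); (5|11)=+1, (2|11)=-1; sign (−1)^0·+1^2·-1^0 = +1.
(a,b)_7: α=-4, u≡6; β=-6, v≡2 (mod 7); (6|7)=-1, (2|7)=+1; sign (−1)^0·-1^-6·+1^-4 = +1.
(a,b)_41: α=1, u≡18; β=2, v≡36 (mod 41); (18|41)=+1, (36|41)=+1; sign (−1)^0·+1^2·+1^1 = +1.
(a,b)_23: α=1, u≡4; β=1, v≡3 (mod 23); (4|23)=+1, (3|23)=+1; sign (−1)^1·+1^1·+1^1 = -1.
(a,b)_19: α=1, u≡3; β=1, v≡1 (mod 19); (3|19)=-1, (1|19)=+1; sign (−1)^1·-1^1·+1^1 = +1.
(a,b)_2: α=2, β=0; u≡5, v≡7 (mod 8); ε(u)ε(v)=0·1, αω(v)=2·0, βω(u)=0·1; sum ≡ 0  ⇒  +1.
(a,b)_5: α=7, u≡4; β=12, v≡3 (mod 5); (4|5)=+1, (3|5)=-1; sign (−1)^0·+1^12·-1^7 = -1.
(a,b)_31: α=1, u≡28; β=2, v≡26 (mod 31); (28|31)=+1, (26|31)=-1; sign (−1)^0·+1^2·-1^1 = -1.
(a,b)_13: α=-2, u≡12; β=-2, v≡5 (mod 13); (12|13)=+1, (5|13)=-1; sign (−1)^0·+1^-2·-1^-2 = +1.
(a,b)_17: α=2, u≡7; β=2, v≡16 (mod 17); (7|17)=-1, (16|17)=+1; sign (−1)^0·-1^2·+1^2 = +1.
(a,b)_∞: sgn(8331405)=+, sgn(-12673)=−, so +1.
(a,b)_3: α=5, u≡2; β=4, v≡2 (mod 3); (2|3)=-1, (2|3)=-1; sign (−1)^0·-1^4·-1^5 = -1.
(a,b)_29: α=2, u≡24; β=3, v≡26 (mod 29); (24|29)=+1, (26|29)=-1; sign (−1)^0·+1^3·-1^2 = +1.
Ram(8331405, -12673) = {3, 5, 23, 31}; no ℚ_3-point on the conic.

[3, 5, 23, 31]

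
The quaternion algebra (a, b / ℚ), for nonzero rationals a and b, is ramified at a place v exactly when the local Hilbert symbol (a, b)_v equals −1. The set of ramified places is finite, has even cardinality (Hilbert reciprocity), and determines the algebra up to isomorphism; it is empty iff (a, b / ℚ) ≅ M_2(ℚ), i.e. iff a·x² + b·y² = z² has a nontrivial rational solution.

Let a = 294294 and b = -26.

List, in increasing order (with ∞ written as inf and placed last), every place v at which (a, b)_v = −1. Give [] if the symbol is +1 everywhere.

[2, 11]

(a, b) ≡ (6006, -26) mod (ℚ^×)²; places V = {2, 3, 7, 11, 13, ∞}.
(a,b)_11: α=1, u≡2; β=0, v≡7 (mod 11); (2|11)=-1, (7|11)=-1; sign (−1)^0·-1^0·-1^1 = -1.
(a,b)_13: α=1, u≡5; β=1, v≡11 (mod 13); (5|13)=-1, (11|13)=-1; sign (−1)^0·-1^1·-1^1 = +1.
(a,b)_7: α=3, u≡4; β=0, v≡2 (mod 7); (4|7)=+1, (2|7)=+1; sign (−1)^0·+1^0·+1^3 = +1.
(a,b)_3: α=1, u≡1; β=0, v≡1 (mod 3); (1|3)=+1, (1|3)=+1; sign (−1)^0·+1^0·+1^1 = +1.
(a,b)_∞: sgn(6006)=+, sgn(-26)=−, so +1.
(a,b)_2: α=1, β=1; u≡3, v≡3 (mod 8); ε(u)ε(v)=1·1, αω(v)=1·1, βω(u)=1·1; sum ≡ 1  ⇒  -1.
(6006, -26 / ℚ) ramifies at {2, 11}: a division algebra.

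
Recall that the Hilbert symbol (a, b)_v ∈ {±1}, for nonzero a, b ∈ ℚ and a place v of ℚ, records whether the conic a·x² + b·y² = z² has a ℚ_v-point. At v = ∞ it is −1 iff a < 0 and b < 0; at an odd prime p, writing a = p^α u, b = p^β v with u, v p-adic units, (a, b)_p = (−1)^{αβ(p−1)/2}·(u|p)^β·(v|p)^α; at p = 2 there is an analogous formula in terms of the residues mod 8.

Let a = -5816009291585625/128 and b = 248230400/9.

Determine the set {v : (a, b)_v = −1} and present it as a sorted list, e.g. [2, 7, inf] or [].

Mod squares: a ≡ -1118396114, b ≡ 38786. Check v ∈ {∞, 2, 3, 5, 11, 23, 31, 37, 41, 43, 47}.
v=11: a=11^1·(≡6), b=11^1·(≡6) mod 11; (6|11)=-1, (6|11)=-1; (−1)^{1·1·5}·(-1)^1·(-1)^1 = -1.
v=43: a=43^2·(≡8), b=43^1·(≡39) mod 43; (8|43)=-1, (39|43)=-1; (−1)^{2·1·21}·(-1)^1·(-1)^2 = -1.
v=5: a=5^4·(≡1), b=5^2·(≡4) mod 5; (1|5)=+1, (4|5)=+1; (−1)^{4·2·2}·(+1)^2·(+1)^4 = +1.
v=41: a=41^1·(≡31), b=41^1·(≡15) mod 41; (31|41)=+1, (15|41)=-1; (−1)^{1·1·20}·(+1)^1·(-1)^1 = -1.
v=∞: -1118396114 < 0 and 38786 > 0  ⇒  (a,b)_∞ = +1.
v=2: v_2(a)=-7, v_2(b)=9; units ≡ 7, 1 (mod 8); ε·ε+αω+βω = 1·0+-7·0+9·0 ≡ 0  ⇒  (a,b)_2 = +1.
v=3: a=3^2·(≡1), b=3^-2·(≡2) mod 3; (1|3)=+1, (2|3)=-1; (−1)^{2·-2·1}·(+1)^-2·(-1)^2 = +1.
v=37: a=37^1·(≡2), b=37^0·(≡3) mod 37; (2|37)=-1, (3|37)=+1; (−1)^{1·0·18}·(-1)^0·(+1)^1 = +1.
v=31: a=31^1·(≡9), b=31^0·(≡25) mod 31; (9|31)=+1, (25|31)=+1; (−1)^{1·0·15}·(+1)^0·(+1)^1 = +1.
v=47: a=47^1·(≡30), b=47^0·(≡15) mod 47; (30|47)=-1, (15|47)=-1; (−1)^{1·0·23}·(-1)^0·(-1)^1 = -1.
v=23: a=23^1·(≡10), b=23^0·(≡13) mod 23; (10|23)=-1, (13|23)=+1; (−1)^{1·0·11}·(-1)^0·(+1)^1 = +1.
(-1118396114, 38786 / ℚ) ramifies at {11, 41, 43, 47}: a division algebra.

[11, 41, 43, 47]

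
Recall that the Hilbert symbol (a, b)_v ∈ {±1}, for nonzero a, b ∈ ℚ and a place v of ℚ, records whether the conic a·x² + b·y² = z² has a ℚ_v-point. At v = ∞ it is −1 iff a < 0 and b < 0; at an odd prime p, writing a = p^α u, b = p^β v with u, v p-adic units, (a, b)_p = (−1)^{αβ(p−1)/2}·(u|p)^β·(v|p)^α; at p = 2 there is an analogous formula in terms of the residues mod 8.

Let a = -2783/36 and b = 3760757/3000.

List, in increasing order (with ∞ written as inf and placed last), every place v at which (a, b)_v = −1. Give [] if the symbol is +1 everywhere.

Mod squares: a ≡ -23, b ≡ 2310. Check v ∈ {∞, 2, 3, 5, 7, 11, 13, 17, 23}.
v=13: a=13^0·(≡9), b=13^2·(≡1) mod 13; (9|13)=+1, (1|13)=+1; (−1)^{0·2·6}·(+1)^2·(+1)^0 = +1.
v=5: a=5^0·(≡2), b=5^-3·(≡3) mod 5; (2|5)=-1, (3|5)=-1; (−1)^{0·-3·2}·(-1)^-3·(-1)^0 = -1.
v=23: a=23^1·(≡19), b=23^0·(≡5) mod 23; (19|23)=-1, (5|23)=-1; (−1)^{1·0·11}·(-1)^0·(-1)^1 = -1.
v=∞: -23 < 0 and 2310 > 0  ⇒  (a,b)_∞ = +1.
v=17: a=17^0·(≡11), b=17^2·(≡1) mod 17; (11|17)=-1, (1|17)=+1; (−1)^{0·2·8}·(-1)^2·(+1)^0 = +1.
v=11: a=11^2·(≡7), b=11^1·(≡5) mod 11; (7|11)=-1, (5|11)=+1; (−1)^{2·1·5}·(-1)^1·(+1)^2 = -1.
v=3: a=3^-2·(≡1), b=3^-1·(≡2) mod 3; (1|3)=+1, (2|3)=-1; (−1)^{-2·-1·1}·(+1)^-1·(-1)^-2 = +1.
v=2: v_2(a)=-2, v_2(b)=-3; units ≡ 1, 3 (mod 8); ε·ε+αω+βω = 0·1+-2·1+-3·0 ≡ 0  ⇒  (a,b)_2 = +1.
v=7: a=7^0·(≡3), b=7^1·(≡2) mod 7; (3|7)=-1, (2|7)=+1; (−1)^{0·1·3}·(-1)^1·(+1)^0 = -1.
(-23, 2310 / ℚ) ramifies at {5, 7, 11, 23}: a division algebra.

[5, 7, 11, 23]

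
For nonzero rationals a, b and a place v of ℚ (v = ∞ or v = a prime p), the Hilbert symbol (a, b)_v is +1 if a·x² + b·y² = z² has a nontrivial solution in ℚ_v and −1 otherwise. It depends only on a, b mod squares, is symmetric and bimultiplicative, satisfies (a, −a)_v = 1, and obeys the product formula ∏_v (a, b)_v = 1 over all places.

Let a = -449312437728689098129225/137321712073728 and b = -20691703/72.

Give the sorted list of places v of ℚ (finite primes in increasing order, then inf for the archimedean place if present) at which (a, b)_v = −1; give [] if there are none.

(a, b) ≡ (-7, -18734) mod (ℚ^×)²; places V = {2, 3, 5, 7, 11, 13, 17, 19, 29, 31, 47, ∞}.
(a,b)_19: α=4, u≡10; β=1, v≡13 (mod 19); (10|19)=-1, (13|19)=-1; sign (−1)^0·-1^1·-1^4 = -1.
(a,b)_31: α=2, u≡12; β=0, v≡27 (mod 31); (12|31)=-1, (27|31)=-1; sign (−1)^0·-1^0·-1^2 = +1.
(a,b)_47: α=4, u≡44; β=2, v≡22 (mod 47); (44|47)=-1, (22|47)=-1; sign (−1)^0·-1^2·-1^4 = +1.
(a,b)_∞: sgn(-7)=−, sgn(-18734)=−, so -1.
(a,b)_7: α=-3, u≡5; β=0, v≡5 (mod 7); (5|7)=-1, (5|7)=-1; sign (−1)^0·-1^0·-1^-3 = -1.
(a,b)_29: α=2, u≡4; β=1, v≡11 (mod 29); (4|29)=+1, (11|29)=-1; sign (−1)^0·+1^1·-1^2 = +1.
(a,b)_13: α=-6, u≡6; β=0, v≡1 (mod 13); (6|13)=-1, (1|13)=+1; sign (−1)^0·-1^0·+1^-6 = +1.
(a,b)_17: α=2, u≡7; β=1, v≡6 (mod 17); (7|17)=-1, (6|17)=-1; sign (−1)^0·-1^1·-1^2 = -1.
(a,b)_2: α=-10, β=-3; u≡1, v≡1 (mod 8); ε(u)ε(v)=0·0, αω(v)=-10·0, βω(u)=-3·0; sum ≡ 0  ⇒  +1.
(a,b)_5: α=2, u≡2; β=0, v≡1 (mod 5); (2|5)=-1, (1|5)=+1; sign (−1)^0·-1^0·+1^2 = +1.
(a,b)_3: α=-4, u≡2; β=-2, v≡1 (mod 3); (2|3)=-1, (1|3)=+1; sign (−1)^0·-1^-2·+1^-4 = +1.
(a,b)_11: α=2, u≡4; β=0, v≡2 (mod 11); (4|11)=+1, (2|11)=-1; sign (−1)^0·+1^0·-1^2 = +1.
|Ram(-7, -18734)| = 4, even; anisotropic at {7, 17, 19, ∞}.

[7, 17, 19, inf]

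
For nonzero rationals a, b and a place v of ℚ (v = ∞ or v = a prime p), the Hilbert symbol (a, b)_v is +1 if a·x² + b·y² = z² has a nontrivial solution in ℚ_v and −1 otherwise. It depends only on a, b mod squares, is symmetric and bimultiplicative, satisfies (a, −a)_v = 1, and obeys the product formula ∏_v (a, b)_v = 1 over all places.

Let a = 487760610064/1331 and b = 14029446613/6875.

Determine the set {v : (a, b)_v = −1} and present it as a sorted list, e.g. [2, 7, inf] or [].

(a, b) ≡ (19019, 143) mod (ℚ^×)²; places V = {2, 5, 7, 11, 13, 17, 19, ∞}.
(a,b)_19: α=3, u≡18; β=4, v≡13 (mod 19); (18|19)=-1, (13|19)=-1; sign (−1)^0·-1^4·-1^3 = -1.
(a,b)_5: α=0, u≡4; β=-4, v≡3 (mod 5); (4|5)=+1, (3|5)=-1; sign (−1)^0·+1^-4·-1^0 = +1.
(a,b)_17: α=2, u≡13; β=0, v≡6 (mod 17); (13|17)=+1, (6|17)=-1; sign (−1)^0·+1^0·-1^2 = +1.
(a,b)_13: α=3, u≡2; β=3, v≡7 (mod 13); (2|13)=-1, (7|13)=-1; sign (−1)^0·-1^3·-1^3 = +1.
(a,b)_∞: sgn(19019)=+, sgn(143)=+, so +1.
(a,b)_11: α=-3, u≡2; β=-1, v≡8 (mod 11); (2|11)=-1, (8|11)=-1; sign (−1)^1·-1^-1·-1^-3 = -1.
(a,b)_2: α=4, β=0; u≡3, v≡7 (mod 8); ε(u)ε(v)=1·1, αω(v)=4·0, βω(u)=0·1; sum ≡ 1  ⇒  -1.
(a,b)_7: α=1, u≡4; β=2, v≡5 (mod 7); (4|7)=+1, (5|7)=-1; sign (−1)^0·+1^2·-1^1 = -1.
Ram(19019, 143) = {2, 7, 11, 19}; no ℚ_2-point on the conic.

[2, 7, 11, 19]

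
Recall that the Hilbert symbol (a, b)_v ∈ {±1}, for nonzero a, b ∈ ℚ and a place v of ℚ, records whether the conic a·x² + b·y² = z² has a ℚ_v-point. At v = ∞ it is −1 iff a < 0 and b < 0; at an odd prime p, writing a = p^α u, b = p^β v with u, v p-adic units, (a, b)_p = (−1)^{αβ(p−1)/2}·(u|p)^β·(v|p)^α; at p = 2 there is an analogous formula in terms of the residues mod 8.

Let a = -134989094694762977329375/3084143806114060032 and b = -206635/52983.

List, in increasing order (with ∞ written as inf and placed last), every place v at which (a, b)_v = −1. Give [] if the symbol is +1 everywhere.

Mod squares: a ≡ -1729, b ≡ -5005. Check v ∈ {∞, 2, 3, 5, 7, 11, 13, 17, 19, 29}.
v=2: v_2(a)=-8, v_2(b)=0; units ≡ 7, 3 (mod 8); ε·ε+αω+βω = 1·1+-8·1+0·0 ≡ 1  ⇒  (a,b)_2 = -1.
v=29: a=29^-6·(≡3), b=29^-2·(≡27) mod 29; (3|29)=-1, (27|29)=-1; (−1)^{-6·-2·14}·(-1)^-2·(-1)^-6 = +1.
v=5: a=5^4·(≡4), b=5^1·(≡1) mod 5; (4|5)=+1, (1|5)=+1; (−1)^{4·1·2}·(+1)^1·(+1)^4 = +1.
v=19: a=19^1·(≡16), b=19^0·(≡6) mod 19; (16|19)=+1, (6|19)=+1; (−1)^{1·0·9}·(+1)^0·(+1)^1 = +1.
v=7: a=7^-3·(≡3), b=7^-1·(≡6) mod 7; (3|7)=-1, (6|7)=-1; (−1)^{-3·-1·3}·(-1)^-1·(-1)^-3 = -1.
v=3: a=3^-10·(≡2), b=3^-2·(≡2) mod 3; (2|3)=-1, (2|3)=-1; (−1)^{-10·-2·1}·(-1)^-2·(-1)^-10 = +1.
v=17: a=17^6·(≡5), b=17^2·(≡3) mod 17; (5|17)=-1, (3|17)=-1; (−1)^{6·2·8}·(-1)^2·(-1)^6 = +1.
v=11: a=11^8·(≡1), b=11^1·(≡2) mod 11; (1|11)=+1, (2|11)=-1; (−1)^{8·1·5}·(+1)^1·(-1)^8 = +1.
v=∞: -1729 < 0 and -5005 < 0  ⇒  (a,b)_∞ = -1.
v=13: a=13^3·(≡10), b=13^1·(≡7) mod 13; (10|13)=+1, (7|13)=-1; (−1)^{3·1·6}·(+1)^1·(-1)^3 = -1.
Ram(-1729, -5005) = {2, 7, 13, ∞}; no ℚ_2-point on the conic.

[2, 7, 13, inf]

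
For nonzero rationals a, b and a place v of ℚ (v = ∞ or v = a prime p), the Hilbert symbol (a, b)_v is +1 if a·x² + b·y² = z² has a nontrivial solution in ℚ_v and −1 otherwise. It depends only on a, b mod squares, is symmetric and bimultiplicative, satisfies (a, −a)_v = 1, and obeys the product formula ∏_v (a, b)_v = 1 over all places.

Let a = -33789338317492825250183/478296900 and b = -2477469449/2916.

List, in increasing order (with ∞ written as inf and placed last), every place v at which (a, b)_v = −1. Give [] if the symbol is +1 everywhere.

[11, 17, 29, inf]

Mod squares: a ≡ -143, b ≡ -1031849. Check v ∈ {∞, 2, 3, 5, 7, 11, 13, 17, 23, 29}.
v=2: v_2(a)=-2, v_2(b)=-2; units ≡ 1, 7 (mod 8); ε·ε+αω+βω = 0·1+-2·0+-2·0 ≡ 0  ⇒  (a,b)_2 = +1.
v=23: a=23^4·(≡16), b=23^1·(≡5) mod 23; (16|23)=+1, (5|23)=-1; (−1)^{4·1·11}·(+1)^1·(-1)^4 = +1.
v=5: a=5^-2·(≡2), b=5^0·(≡1) mod 5; (2|5)=-1, (1|5)=+1; (−1)^{-2·0·2}·(-1)^0·(+1)^-2 = +1.
v=17: a=17^0·(≡12), b=17^1·(≡12) mod 17; (12|17)=-1, (12|17)=-1; (−1)^{0·1·8}·(-1)^1·(-1)^0 = -1.
v=3: a=3^-14·(≡1), b=3^-6·(≡1) mod 3; (1|3)=+1, (1|3)=+1; (−1)^{-14·-6·1}·(+1)^-6·(+1)^-14 = +1.
v=13: a=13^5·(≡5), b=13^1·(≡8) mod 13; (5|13)=-1, (8|13)=-1; (−1)^{5·1·6}·(-1)^1·(-1)^5 = +1.
v=11: a=11^5·(≡1), b=11^0·(≡7) mod 11; (1|11)=+1, (7|11)=-1; (−1)^{5·0·5}·(+1)^0·(-1)^5 = -1.
v=7: a=7^4·(≡1), b=7^5·(≡5) mod 7; (1|7)=+1, (5|7)=-1; (−1)^{4·5·3}·(+1)^5·(-1)^4 = +1.
v=29: a=29^2·(≡21), b=29^1·(≡21) mod 29; (21|29)=-1, (21|29)=-1; (−1)^{2·1·14}·(-1)^1·(-1)^2 = -1.
v=∞: -143 < 0 and -1031849 < 0  ⇒  (a,b)_∞ = -1.
|Ram(-143, -1031849)| = 4, even; anisotropic at {11, 17, 29, ∞}.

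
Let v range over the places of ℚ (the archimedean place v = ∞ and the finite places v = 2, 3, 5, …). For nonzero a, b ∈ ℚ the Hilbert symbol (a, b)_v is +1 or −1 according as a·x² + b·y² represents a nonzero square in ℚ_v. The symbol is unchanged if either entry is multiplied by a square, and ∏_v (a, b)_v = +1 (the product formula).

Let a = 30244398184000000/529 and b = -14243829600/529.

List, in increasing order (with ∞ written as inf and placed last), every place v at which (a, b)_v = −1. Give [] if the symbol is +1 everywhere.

[11, 13]

(a, b) ≡ (154, -6006) mod (ℚ^×)²; places V = {2, 3, 5, 7, 11, 13, 23, ∞}.
(a,b)_5: α=6, u≡4; β=2, v≡4 (mod 5); (4|5)=+1, (4|5)=+1; sign (−1)^0·+1^2·+1^6 = +1.
(a,b)_7: α=5, u≡2; β=3, v≡5 (mod 7); (2|7)=+1, (5|7)=-1; sign (−1)^1·+1^3·-1^5 = +1.
(a,b)_11: α=3, u≡1; β=3, v≡3 (mod 11); (1|11)=+1, (3|11)=+1; sign (−1)^1·+1^3·+1^3 = -1.
(a,b)_3: α=0, u≡1; β=1, v≡2 (mod 3); (1|3)=+1, (2|3)=-1; sign (−1)^0·+1^1·-1^0 = +1.
(a,b)_2: α=9, β=5; u≡5, v≡5 (mod 8); ε(u)ε(v)=0·0, αω(v)=9·1, βω(u)=5·1; sum ≡ 0  ⇒  +1.
(a,b)_13: α=2, u≡7; β=1, v≡11 (mod 13); (7|13)=-1, (11|13)=-1; sign (−1)^0·-1^1·-1^2 = -1.
(a,b)_23: α=-2, u≡12; β=-2, v≡20 (mod 23); (12|23)=+1, (20|23)=-1; sign (−1)^0·+1^-2·-1^-2 = +1.
(a,b)_∞: sgn(154)=+, sgn(-6006)=−, so +1.
|Ram(154, -6006)| = 2, even; anisotropic at {11, 13}.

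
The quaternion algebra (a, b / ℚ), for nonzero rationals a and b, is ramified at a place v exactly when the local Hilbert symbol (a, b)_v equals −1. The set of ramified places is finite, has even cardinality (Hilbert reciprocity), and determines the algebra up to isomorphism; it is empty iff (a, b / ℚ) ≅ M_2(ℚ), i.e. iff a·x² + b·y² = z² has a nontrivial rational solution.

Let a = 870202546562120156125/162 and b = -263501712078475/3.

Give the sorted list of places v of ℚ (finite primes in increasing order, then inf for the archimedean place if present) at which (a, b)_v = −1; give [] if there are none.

[3, 5, 13, 19]

(a, b) ≡ (56810, -57) mod (ℚ^×)²; places V = {2, 3, 5, 13, 19, 23, 47, 53, ∞}.
(a,b)_19: α=1, u≡5; β=1, v≡9 (mod 19); (5|19)=+1, (9|19)=+1; sign (−1)^1·+1^1·+1^1 = -1.
(a,b)_13: α=3, u≡5; β=2, v≡8 (mod 13); (5|13)=-1, (8|13)=-1; sign (−1)^0·-1^2·-1^3 = -1.
(a,b)_∞: sgn(56810)=+, sgn(-57)=−, so +1.
(a,b)_5: α=3, u≡2; β=2, v≡2 (mod 5); (2|5)=-1, (2|5)=-1; sign (−1)^0·-1^2·-1^3 = -1.
(a,b)_53: α=2, u≡11; β=2, v≡25 (mod 53); (11|53)=+1, (25|53)=+1; sign (−1)^0·+1^2·+1^2 = +1.
(a,b)_3: α=-4, u≡2; β=-1, v≡2 (mod 3); (2|3)=-1, (2|3)=-1; sign (−1)^0·-1^-1·-1^-4 = -1.
(a,b)_23: α=3, u≡9; β=2, v≡18 (mod 23); (9|23)=+1, (18|23)=+1; sign (−1)^0·+1^2·+1^3 = +1.
(a,b)_47: α=4, u≡24; β=2, v≡3 (mod 47); (24|47)=+1, (3|47)=+1; sign (−1)^0·+1^2·+1^4 = +1.
(a,b)_2: α=-1, β=0; u≡5, v≡7 (mod 8); ε(u)ε(v)=0·1, αω(v)=-1·0, βω(u)=0·1; sum ≡ 0  ⇒  +1.
Ram(56810, -57) = {3, 5, 13, 19}; no ℚ_3-point on the conic.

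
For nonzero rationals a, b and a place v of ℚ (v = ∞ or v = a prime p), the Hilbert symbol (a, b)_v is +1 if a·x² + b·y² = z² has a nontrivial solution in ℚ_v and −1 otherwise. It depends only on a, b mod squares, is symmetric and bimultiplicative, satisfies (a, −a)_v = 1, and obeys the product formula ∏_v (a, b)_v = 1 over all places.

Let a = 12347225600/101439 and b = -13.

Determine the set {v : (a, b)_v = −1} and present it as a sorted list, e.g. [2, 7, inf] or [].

[2, 3, 13, 37]

Mod squares: a ≡ 89466, b ≡ -13. Check v ∈ {∞, 2, 3, 5, 13, 17, 29, 31, 37}.
v=3: a=3^-3·(≡2), b=3^0·(≡2) mod 3; (2|3)=-1, (2|3)=-1; (−1)^{-3·0·1}·(-1)^0·(-1)^-3 = -1.
v=2: v_2(a)=9, v_2(b)=0; units ≡ 5, 3 (mod 8); ε·ε+αω+βω = 0·1+9·1+0·1 ≡ 1  ⇒  (a,b)_2 = -1.
v=13: a=13^-1·(≡7), b=13^1·(≡12) mod 13; (7|13)=-1, (12|13)=+1; (−1)^{-1·1·6}·(-1)^1·(+1)^-1 = -1.
v=17: a=17^-2·(≡5), b=17^0·(≡4) mod 17; (5|17)=-1, (4|17)=+1; (−1)^{-2·0·8}·(-1)^0·(+1)^-2 = +1.
v=37: a=37^1·(≡8), b=37^0·(≡24) mod 37; (8|37)=-1, (24|37)=-1; (−1)^{1·0·18}·(-1)^0·(-1)^1 = -1.
v=5: a=5^2·(≡1), b=5^0·(≡2) mod 5; (1|5)=+1, (2|5)=-1; (−1)^{2·0·2}·(+1)^0·(-1)^2 = +1.
v=∞: 89466 > 0 and -13 < 0  ⇒  (a,b)_∞ = +1.
v=29: a=29^2·(≡9), b=29^0·(≡16) mod 29; (9|29)=+1, (16|29)=+1; (−1)^{2·0·14}·(+1)^0·(+1)^2 = +1.
v=31: a=31^1·(≡3), b=31^0·(≡18) mod 31; (3|31)=-1, (18|31)=+1; (−1)^{1·0·15}·(-1)^0·(+1)^1 = +1.
Ram(89466, -13) = {2, 3, 13, 37}; no ℚ_2-point on the conic.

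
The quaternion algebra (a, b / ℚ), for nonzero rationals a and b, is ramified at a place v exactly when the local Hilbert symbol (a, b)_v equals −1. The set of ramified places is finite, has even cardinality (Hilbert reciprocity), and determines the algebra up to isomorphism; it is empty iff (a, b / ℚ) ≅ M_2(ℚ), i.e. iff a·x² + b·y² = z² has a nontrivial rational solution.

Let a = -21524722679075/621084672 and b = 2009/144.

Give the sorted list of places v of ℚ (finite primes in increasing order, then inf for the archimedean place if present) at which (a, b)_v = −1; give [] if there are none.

[13, 41]

(a, b) ≡ (-22919, 41) mod (ℚ^×)²; places V = {2, 3, 5, 7, 11, 13, 41, 43, ∞}.
(a,b)_41: α=3, u≡38; β=1, v≡16 (mod 41); (38|41)=-1, (16|41)=+1; sign (−1)^0·-1^1·+1^3 = -1.
(a,b)_∞: sgn(-22919)=−, sgn(41)=+, so +1.
(a,b)_5: α=2, u≡1; β=0, v≡1 (mod 5); (1|5)=+1, (1|5)=+1; sign (−1)^0·+1^0·+1^2 = +1.
(a,b)_11: α=2, u≡1; β=0, v≡7 (mod 11); (1|11)=+1, (7|11)=-1; sign (−1)^0·+1^0·-1^2 = +1.
(a,b)_43: α=1, u≡18; β=0, v≡25 (mod 43); (18|43)=-1, (25|43)=+1; sign (−1)^0·-1^0·+1^1 = +1.
(a,b)_7: α=4, u≡3; β=2, v≡5 (mod 7); (3|7)=-1, (5|7)=-1; sign (−1)^0·-1^2·-1^4 = +1.
(a,b)_3: α=-6, u≡1; β=-2, v≡2 (mod 3); (1|3)=+1, (2|3)=-1; sign (−1)^0·+1^-2·-1^-6 = +1.
(a,b)_13: α=-1, u≡7; β=0, v≡7 (mod 13); (7|13)=-1, (7|13)=-1; sign (−1)^0·-1^0·-1^-1 = -1.
(a,b)_2: α=-16, β=-4; u≡1, v≡1 (mod 8); ε(u)ε(v)=0·0, αω(v)=-16·0, βω(u)=-4·0; sum ≡ 0  ⇒  +1.
|Ram(-22919, 41)| = 2, even; anisotropic at {13, 41}.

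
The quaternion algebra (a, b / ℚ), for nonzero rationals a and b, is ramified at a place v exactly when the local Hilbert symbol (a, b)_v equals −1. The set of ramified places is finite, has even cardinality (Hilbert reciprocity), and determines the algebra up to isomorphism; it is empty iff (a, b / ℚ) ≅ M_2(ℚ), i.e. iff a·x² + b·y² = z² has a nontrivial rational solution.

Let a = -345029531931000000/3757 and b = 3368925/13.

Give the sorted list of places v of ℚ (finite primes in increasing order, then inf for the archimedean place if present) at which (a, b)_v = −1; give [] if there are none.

[3, 7, 13, 19]

(a, b) ≡ (-247, 194649) mod (ℚ^×)²; places V = {2, 3, 5, 7, 13, 17, 19, 23, 31, ∞}.
(a,b)_17: α=-2, u≡1; β=0, v≡4 (mod 17); (1|17)=+1, (4|17)=+1; sign (−1)^0·+1^0·+1^-2 = +1.
(a,b)_31: α=2, u≡10; β=1, v≡23 (mod 31); (10|31)=+1, (23|31)=-1; sign (−1)^0·+1^1·-1^2 = +1.
(a,b)_19: α=1, u≡11; β=0, v≡10 (mod 19); (11|19)=+1, (10|19)=-1; sign (−1)^0·+1^0·-1^1 = -1.
(a,b)_23: α=2, u≡16; β=1, v≡15 (mod 23); (16|23)=+1, (15|23)=-1; sign (−1)^0·+1^1·-1^2 = +1.
(a,b)_2: α=6, β=0; u≡1, v≡1 (mod 8); ε(u)ε(v)=0·0, αω(v)=6·0, βω(u)=0·0; sum ≡ 0  ⇒  +1.
(a,b)_13: α=-1, u≡11; β=-1, v≡1 (mod 13); (11|13)=-1, (1|13)=+1; sign (−1)^0·-1^-1·+1^-1 = -1.
(a,b)_3: α=6, u≡2; β=3, v≡2 (mod 3); (2|3)=-1, (2|3)=-1; sign (−1)^0·-1^3·-1^6 = -1.
(a,b)_7: α=2, u≡6; β=1, v≡3 (mod 7); (6|7)=-1, (3|7)=-1; sign (−1)^0·-1^1·-1^2 = -1.
(a,b)_∞: sgn(-247)=−, sgn(194649)=+, so +1.
(a,b)_5: α=6, u≡3; β=2, v≡4 (mod 5); (3|5)=-1, (4|5)=+1; sign (−1)^0·-1^2·+1^6 = +1.
|Ram(-247, 194649)| = 4, even; anisotropic at {3, 7, 13, 19}.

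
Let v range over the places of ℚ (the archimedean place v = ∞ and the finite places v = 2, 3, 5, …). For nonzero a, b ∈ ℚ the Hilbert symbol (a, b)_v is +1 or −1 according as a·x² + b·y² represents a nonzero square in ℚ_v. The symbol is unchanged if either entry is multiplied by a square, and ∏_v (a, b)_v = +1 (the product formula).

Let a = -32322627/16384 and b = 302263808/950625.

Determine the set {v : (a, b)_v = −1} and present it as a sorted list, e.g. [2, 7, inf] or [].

(a, b) ≡ (-43, 9758) mod (ℚ^×)²; places V = {2, 3, 5, 7, 11, 13, 17, 41, 43, ∞}.
(a,b)_5: α=0, u≡2; β=-4, v≡3 (mod 5); (2|5)=-1, (3|5)=-1; sign (−1)^0·-1^-4·-1^0 = +1.
(a,b)_3: α=2, u≡2; β=-2, v≡2 (mod 3); (2|3)=-1, (2|3)=-1; sign (−1)^0·-1^-2·-1^2 = +1.
(a,b)_43: α=1, u≡37; β=0, v≡41 (mod 43); (37|43)=-1, (41|43)=+1; sign (−1)^0·-1^0·+1^1 = +1.
(a,b)_13: α=0, u≡10; β=-2, v≡6 (mod 13); (10|13)=+1, (6|13)=-1; sign (−1)^0·+1^-2·-1^0 = +1.
(a,b)_∞: sgn(-43)=−, sgn(9758)=+, so +1.
(a,b)_2: α=-14, β=9; u≡5, v≡7 (mod 8); ε(u)ε(v)=0·1, αω(v)=-14·0, βω(u)=9·1; sum ≡ 1  ⇒  -1.
(a,b)_41: α=0, u≡25; β=1, v≡4 (mod 41); (25|41)=+1, (4|41)=+1; sign (−1)^0·+1^1·+1^0 = +1.
(a,b)_7: α=0, u≡5; β=1, v≡2 (mod 7); (5|7)=-1, (2|7)=+1; sign (−1)^0·-1^1·+1^0 = -1.
(a,b)_11: α=0, u≡3; β=2, v≡5 (mod 11); (3|11)=+1, (5|11)=+1; sign (−1)^0·+1^2·+1^0 = +1.
(a,b)_17: α=4, u≡16; β=1, v≡13 (mod 17); (16|17)=+1, (13|17)=+1; sign (−1)^0·+1^1·+1^4 = +1.
Ram(-43, 9758) = {2, 7}; no ℚ_2-point on the conic.

[2, 7]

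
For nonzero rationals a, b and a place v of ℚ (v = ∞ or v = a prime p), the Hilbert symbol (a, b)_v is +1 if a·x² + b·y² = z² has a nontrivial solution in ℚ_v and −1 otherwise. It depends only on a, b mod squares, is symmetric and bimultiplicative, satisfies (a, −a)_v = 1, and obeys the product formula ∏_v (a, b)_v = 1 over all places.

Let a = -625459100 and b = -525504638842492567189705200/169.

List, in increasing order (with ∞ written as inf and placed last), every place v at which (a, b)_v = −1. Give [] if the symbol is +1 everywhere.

Mod squares: a ≡ -6254591, b ≡ -113183. Check v ∈ {∞, 2, 3, 5, 7, 13, 19, 23, 31, 37, 41}.
v=13: a=13^0·(≡7), b=13^-2·(≡2) mod 13; (7|13)=-1, (2|13)=-1; (−1)^{0·-2·6}·(-1)^-2·(-1)^0 = +1.
v=∞: -6254591 < 0 and -113183 < 0  ⇒  (a,b)_∞ = -1.
v=7: a=7^1·(≡4), b=7^1·(≡2) mod 7; (4|7)=+1, (2|7)=+1; (−1)^{1·1·3}·(+1)^1·(+1)^1 = -1.
v=23: a=23^0·(≡2), b=23^1·(≡4) mod 23; (2|23)=+1, (4|23)=+1; (−1)^{0·1·11}·(+1)^1·(+1)^0 = +1.
v=19: a=19^1·(≡6), b=19^3·(≡17) mod 19; (6|19)=+1, (17|19)=+1; (−1)^{1·3·9}·(+1)^3·(+1)^1 = -1.
v=31: a=31^1·(≡2), b=31^4·(≡21) mod 31; (2|31)=+1, (21|31)=-1; (−1)^{1·4·15}·(+1)^4·(-1)^1 = -1.
v=3: a=3^0·(≡1), b=3^2·(≡1) mod 3; (1|3)=+1, (1|3)=+1; (−1)^{0·2·1}·(+1)^2·(+1)^0 = +1.
v=2: v_2(a)=2, v_2(b)=4; units ≡ 1, 1 (mod 8); ε·ε+αω+βω = 0·0+2·0+4·0 ≡ 0  ⇒  (a,b)_2 = +1.
v=5: a=5^2·(≡1), b=5^2·(≡3) mod 5; (1|5)=+1, (3|5)=-1; (−1)^{2·2·2}·(+1)^2·(-1)^2 = +1.
v=37: a=37^1·(≡1), b=37^3·(≡27) mod 37; (1|37)=+1, (27|37)=+1; (−1)^{1·3·18}·(+1)^3·(+1)^1 = +1.
v=41: a=41^1·(≡16), b=41^4·(≡39) mod 41; (16|41)=+1, (39|41)=+1; (−1)^{1·4·20}·(+1)^4·(+1)^1 = +1.
|Ram(-6254591, -113183)| = 4, even; anisotropic at {7, 19, 31, ∞}.

[7, 19, 31, inf]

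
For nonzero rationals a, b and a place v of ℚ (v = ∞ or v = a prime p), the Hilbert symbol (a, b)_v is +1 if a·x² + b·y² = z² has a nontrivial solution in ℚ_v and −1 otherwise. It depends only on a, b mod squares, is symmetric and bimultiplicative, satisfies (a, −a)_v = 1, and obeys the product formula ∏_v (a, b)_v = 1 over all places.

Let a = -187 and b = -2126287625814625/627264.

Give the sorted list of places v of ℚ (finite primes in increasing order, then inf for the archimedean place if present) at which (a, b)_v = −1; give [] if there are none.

[5, 11, 13, 19, 37, inf]

(a, b) ≡ (-187, -2147665) mod (ℚ^×)²; places V = {2, 3, 5, 7, 11, 13, 17, 19, 29, 31, 37, 47, ∞}.
(a,b)_7: α=0, u≡2; β=2, v≡5 (mod 7); (2|7)=+1, (5|7)=-1; sign (−1)^0·+1^2·-1^0 = +1.
(a,b)_47: α=0, u≡1; β=1, v≡17 (mod 47); (1|47)=+1, (17|47)=+1; sign (−1)^0·+1^1·+1^0 = +1.
(a,b)_3: α=0, u≡2; β=-4, v≡2 (mod 3); (2|3)=-1, (2|3)=-1; sign (−1)^0·-1^-4·-1^0 = +1.
(a,b)_11: α=1, u≡5; β=-2, v≡8 (mod 11); (5|11)=+1, (8|11)=-1; sign (−1)^0·+1^-2·-1^1 = -1.
(a,b)_31: α=0, u≡30; β=2, v≡3 (mod 31); (30|31)=-1, (3|31)=-1; sign (−1)^0·-1^2·-1^0 = +1.
(a,b)_13: α=0, u≡8; β=1, v≡1 (mod 13); (8|13)=-1, (1|13)=+1; sign (−1)^0·-1^1·+1^0 = -1.
(a,b)_19: α=0, u≡3; β=1, v≡2 (mod 19); (3|19)=-1, (2|19)=-1; sign (−1)^0·-1^1·-1^0 = -1.
(a,b)_29: α=0, u≡16; β=2, v≡27 (mod 29); (16|29)=+1, (27|29)=-1; sign (−1)^0·+1^2·-1^0 = +1.
(a,b)_5: α=0, u≡3; β=3, v≡2 (mod 5); (3|5)=-1, (2|5)=-1; sign (−1)^0·-1^3·-1^0 = -1.
(a,b)_37: α=0, u≡35; β=1, v≡8 (mod 37); (35|37)=-1, (8|37)=-1; sign (−1)^0·-1^1·-1^0 = -1.
(a,b)_2: α=0, β=-6; u≡5, v≡7 (mod 8); ε(u)ε(v)=0·1, αω(v)=0·0, βω(u)=-6·1; sum ≡ 0  ⇒  +1.
(a,b)_∞: sgn(-187)=−, sgn(-2147665)=−, so -1.
(a,b)_17: α=1, u≡6; β=0, v≡8 (mod 17); (6|17)=-1, (8|17)=+1; sign (−1)^0·-1^0·+1^1 = +1.
Ram(-187, -2147665) = {5, 11, 13, 19, 37, ∞}; no ℚ_5-point on the conic.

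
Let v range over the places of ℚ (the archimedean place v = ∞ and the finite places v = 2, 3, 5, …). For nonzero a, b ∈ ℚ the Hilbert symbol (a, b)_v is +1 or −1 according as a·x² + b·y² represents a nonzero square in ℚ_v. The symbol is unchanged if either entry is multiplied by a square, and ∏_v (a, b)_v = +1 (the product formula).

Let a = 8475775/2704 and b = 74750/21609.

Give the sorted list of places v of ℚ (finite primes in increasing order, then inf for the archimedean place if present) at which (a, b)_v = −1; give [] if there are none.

[2, 23]

(a, b) ≡ (6919, 2990) mod (ℚ^×)²; places V = {2, 3, 5, 7, 11, 13, 17, 23, 37, ∞}.
(a,b)_2: α=-4, β=1; u≡7, v≡7 (mod 8); ε(u)ε(v)=1·1, αω(v)=-4·0, βω(u)=1·0; sum ≡ 1  ⇒  -1.
(a,b)_13: α=-2, u≡3; β=1, v≡10 (mod 13); (3|13)=+1, (10|13)=+1; sign (−1)^0·+1^1·+1^-2 = +1.
(a,b)_23: α=0, u≡7; β=1, v≡14 (mod 23); (7|23)=-1, (14|23)=-1; sign (−1)^0·-1^1·-1^0 = -1.
(a,b)_11: α=1, u≡7; β=0, v≡1 (mod 11); (7|11)=-1, (1|11)=+1; sign (−1)^0·-1^0·+1^1 = +1.
(a,b)_7: α=2, u≡6; β=-4, v≡2 (mod 7); (6|7)=-1, (2|7)=+1; sign (−1)^0·-1^-4·+1^2 = +1.
(a,b)_3: α=0, u≡1; β=-2, v≡2 (mod 3); (1|3)=+1, (2|3)=-1; sign (−1)^0·+1^-2·-1^0 = +1.
(a,b)_37: α=1, u≡15; β=0, v≡10 (mod 37); (15|37)=-1, (10|37)=+1; sign (−1)^0·-1^0·+1^1 = +1.
(a,b)_17: α=1, u≡16; β=0, v≡9 (mod 17); (16|17)=+1, (9|17)=+1; sign (−1)^0·+1^0·+1^1 = +1.
(a,b)_5: α=2, u≡4; β=3, v≡2 (mod 5); (4|5)=+1, (2|5)=-1; sign (−1)^0·+1^3·-1^2 = +1.
(a,b)_∞: sgn(6919)=+, sgn(2990)=+, so +1.
(6919, 2990 / ℚ) ramifies at {2, 23}: a division algebra.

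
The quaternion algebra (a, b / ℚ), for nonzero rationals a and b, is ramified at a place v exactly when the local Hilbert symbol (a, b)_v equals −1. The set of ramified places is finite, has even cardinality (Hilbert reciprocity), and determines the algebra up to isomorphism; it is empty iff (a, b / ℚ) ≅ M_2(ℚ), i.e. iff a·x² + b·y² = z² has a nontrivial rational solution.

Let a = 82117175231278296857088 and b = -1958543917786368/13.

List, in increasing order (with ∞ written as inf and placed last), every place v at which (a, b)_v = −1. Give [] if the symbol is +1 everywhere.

[11, 41, 43, 47]

Mod squares: a ≡ 81098, b ≡ -6721. Check v ∈ {∞, 2, 3, 11, 13, 23, 41, 43, 47}.
v=11: a=11^2·(≡10), b=11^1·(≡4) mod 11; (10|11)=-1, (4|11)=+1; (−1)^{2·1·5}·(-1)^1·(+1)^2 = -1.
v=2: v_2(a)=9, v_2(b)=8; units ≡ 5, 7 (mod 8); ε·ε+αω+βω = 0·1+9·0+8·1 ≡ 0  ⇒  (a,b)_2 = +1.
v=47: a=47^2·(≡30), b=47^1·(≡30) mod 47; (30|47)=-1, (30|47)=-1; (−1)^{2·1·23}·(-1)^1·(-1)^2 = -1.
v=∞: 81098 > 0 and -6721 < 0  ⇒  (a,b)_∞ = +1.
v=41: a=41^3·(≡33), b=41^2·(≡38) mod 41; (33|41)=+1, (38|41)=-1; (−1)^{3·2·20}·(+1)^2·(-1)^3 = -1.
v=3: a=3^2·(≡2), b=3^2·(≡2) mod 3; (2|3)=-1, (2|3)=-1; (−1)^{2·2·1}·(-1)^2·(-1)^2 = +1.
v=13: a=13^0·(≡3), b=13^-1·(≡10) mod 13; (3|13)=+1, (10|13)=+1; (−1)^{0·-1·6}·(+1)^-1·(+1)^0 = +1.
v=23: a=23^3·(≡11), b=23^2·(≡1) mod 23; (11|23)=-1, (1|23)=+1; (−1)^{3·2·11}·(-1)^2·(+1)^3 = +1.
v=43: a=43^3·(≡26), b=43^2·(≡29) mod 43; (26|43)=-1, (29|43)=-1; (−1)^{3·2·21}·(-1)^2·(-1)^3 = -1.
(81098, -6721 / ℚ) ramifies at {11, 41, 43, 47}: a division algebra.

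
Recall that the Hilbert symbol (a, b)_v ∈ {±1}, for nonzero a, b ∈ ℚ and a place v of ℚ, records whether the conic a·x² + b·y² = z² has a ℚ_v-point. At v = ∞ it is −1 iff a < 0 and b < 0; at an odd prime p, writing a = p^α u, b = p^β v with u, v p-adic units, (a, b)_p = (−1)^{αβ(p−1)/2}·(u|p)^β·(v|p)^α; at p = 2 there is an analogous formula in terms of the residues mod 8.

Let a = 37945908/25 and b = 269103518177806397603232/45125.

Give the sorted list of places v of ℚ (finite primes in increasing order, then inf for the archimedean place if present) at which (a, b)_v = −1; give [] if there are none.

(a, b) ≡ (77, 4290) mod (ℚ^×)²; places V = {2, 3, 5, 7, 11, 13, 19, ∞}.
(a,b)_11: α=1, u≡2; β=7, v≡5 (mod 11); (2|11)=-1, (5|11)=+1; sign (−1)^1·-1^7·+1^1 = +1.
(a,b)_13: α=2, u≡4; β=5, v≡5 (mod 13); (4|13)=+1, (5|13)=-1; sign (−1)^0·+1^5·-1^2 = +1.
(a,b)_7: α=1, u≡4; β=0, v≡5 (mod 7); (4|7)=+1, (5|7)=-1; sign (−1)^0·+1^0·-1^1 = -1.
(a,b)_5: α=-2, u≡3; β=-3, v≡2 (mod 5); (3|5)=-1, (2|5)=-1; sign (−1)^0·-1^-3·-1^-2 = -1.
(a,b)_19: α=0, u≡16; β=-2, v≡14 (mod 19); (16|19)=+1, (14|19)=-1; sign (−1)^0·+1^-2·-1^0 = +1.
(a,b)_3: α=6, u≡2; β=19, v≡2 (mod 3); (2|3)=-1, (2|3)=-1; sign (−1)^0·-1^19·-1^6 = -1.
(a,b)_2: α=2, β=5; u≡5, v≡1 (mod 8); ε(u)ε(v)=0·0, αω(v)=2·0, βω(u)=5·1; sum ≡ 1  ⇒  -1.
(a,b)_∞: sgn(77)=+, sgn(4290)=+, so +1.
Ram(77, 4290) = {2, 3, 5, 7}; no ℚ_2-point on the conic.

[2, 3, 5, 7]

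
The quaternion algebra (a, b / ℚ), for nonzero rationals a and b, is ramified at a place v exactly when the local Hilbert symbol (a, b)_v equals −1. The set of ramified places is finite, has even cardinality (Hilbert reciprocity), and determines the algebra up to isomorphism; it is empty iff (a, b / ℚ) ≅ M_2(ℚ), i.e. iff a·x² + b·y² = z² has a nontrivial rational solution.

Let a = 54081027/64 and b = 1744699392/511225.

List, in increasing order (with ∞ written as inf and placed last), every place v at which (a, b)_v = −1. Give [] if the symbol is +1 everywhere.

Mod squares: a ≡ 667667, b ≡ 2958. Check v ∈ {∞, 2, 3, 5, 7, 11, 13, 17, 23, 29}.
v=23: a=23^1·(≡2), b=23^0·(≡19) mod 23; (2|23)=+1, (19|23)=-1; (−1)^{1·0·11}·(+1)^0·(-1)^1 = -1.
v=17: a=17^0·(≡9), b=17^1·(≡2) mod 17; (9|17)=+1, (2|17)=+1; (−1)^{0·1·8}·(+1)^1·(+1)^0 = +1.
v=3: a=3^4·(≡2), b=3^3·(≡2) mod 3; (2|3)=-1, (2|3)=-1; (−1)^{4·3·1}·(-1)^3·(-1)^4 = -1.
v=2: v_2(a)=-6, v_2(b)=17; units ≡ 3, 7 (mod 8); ε·ε+αω+βω = 1·1+-6·0+17·1 ≡ 0  ⇒  (a,b)_2 = +1.
v=29: a=29^1·(≡3), b=29^1·(≡12) mod 29; (3|29)=-1, (12|29)=-1; (−1)^{1·1·14}·(-1)^1·(-1)^1 = +1.
v=13: a=13^1·(≡12), b=13^-2·(≡8) mod 13; (12|13)=+1, (8|13)=-1; (−1)^{1·-2·6}·(+1)^-2·(-1)^1 = -1.
v=∞: 667667 > 0 and 2958 > 0  ⇒  (a,b)_∞ = +1.
v=5: a=5^0·(≡3), b=5^-2·(≡3) mod 5; (3|5)=-1, (3|5)=-1; (−1)^{0·-2·2}·(-1)^-2·(-1)^0 = +1.
v=7: a=7^1·(≡3), b=7^0·(≡2) mod 7; (3|7)=-1, (2|7)=+1; (−1)^{1·0·3}·(-1)^0·(+1)^1 = +1.
v=11: a=11^1·(≡2), b=11^-2·(≡7) mod 11; (2|11)=-1, (7|11)=-1; (−1)^{1·-2·5}·(-1)^-2·(-1)^1 = -1.
|Ram(667667, 2958)| = 4, even; anisotropic at {3, 11, 13, 23}.

[3, 11, 13, 23]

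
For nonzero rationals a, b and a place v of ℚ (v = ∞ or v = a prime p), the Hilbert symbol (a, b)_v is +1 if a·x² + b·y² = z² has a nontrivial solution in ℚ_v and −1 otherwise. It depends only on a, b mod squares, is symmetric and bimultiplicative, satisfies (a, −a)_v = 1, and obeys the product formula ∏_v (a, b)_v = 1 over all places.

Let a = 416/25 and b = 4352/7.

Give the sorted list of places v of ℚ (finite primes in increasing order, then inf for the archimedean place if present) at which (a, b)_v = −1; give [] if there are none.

[7, 13]

Mod squares: a ≡ 26, b ≡ 119. Check v ∈ {∞, 2, 5, 7, 13, 17}.
v=5: a=5^-2·(≡1), b=5^0·(≡1) mod 5; (1|5)=+1, (1|5)=+1; (−1)^{-2·0·2}·(+1)^0·(+1)^-2 = +1.
v=7: a=7^0·(≡6), b=7^-1·(≡5) mod 7; (6|7)=-1, (5|7)=-1; (−1)^{0·-1·3}·(-1)^-1·(-1)^0 = -1.
v=13: a=13^1·(≡7), b=13^0·(≡7) mod 13; (7|13)=-1, (7|13)=-1; (−1)^{1·0·6}·(-1)^0·(-1)^1 = -1.
v=∞: 26 > 0 and 119 > 0  ⇒  (a,b)_∞ = +1.
v=17: a=17^0·(≡1), b=17^1·(≡5) mod 17; (1|17)=+1, (5|17)=-1; (−1)^{0·1·8}·(+1)^1·(-1)^0 = +1.
v=2: v_2(a)=5, v_2(b)=8; units ≡ 5, 7 (mod 8); ε·ε+αω+βω = 0·1+5·0+8·1 ≡ 0  ⇒  (a,b)_2 = +1.
Ram(26, 119) = {7, 13}; no ℚ_7-point on the conic.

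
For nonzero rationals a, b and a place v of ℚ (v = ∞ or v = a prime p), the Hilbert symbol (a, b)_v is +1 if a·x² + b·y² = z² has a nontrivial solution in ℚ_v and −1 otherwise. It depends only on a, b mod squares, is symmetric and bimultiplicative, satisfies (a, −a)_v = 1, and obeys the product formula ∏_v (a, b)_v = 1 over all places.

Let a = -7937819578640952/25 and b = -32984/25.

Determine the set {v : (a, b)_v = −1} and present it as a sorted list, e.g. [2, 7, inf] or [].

[2, inf]

Mod squares: a ≡ -107198, b ≡ -8246. Check v ∈ {∞, 2, 3, 5, 7, 11, 13, 19, 31}.
v=19: a=19^3·(≡9), b=19^1·(≡2) mod 19; (9|19)=+1, (2|19)=-1; (−1)^{3·1·9}·(+1)^1·(-1)^3 = +1.
v=13: a=13^1·(≡3), b=13^0·(≡3) mod 13; (3|13)=+1, (3|13)=+1; (−1)^{1·0·6}·(+1)^0·(+1)^1 = +1.
v=11: a=11^2·(≡10), b=11^0·(≡9) mod 11; (10|11)=-1, (9|11)=+1; (−1)^{2·0·5}·(-1)^0·(+1)^2 = +1.
v=2: v_2(a)=3, v_2(b)=3; units ≡ 1, 5 (mod 8); ε·ε+αω+βω = 0·0+3·1+3·0 ≡ 1  ⇒  (a,b)_2 = -1.
v=5: a=5^-2·(≡3), b=5^-2·(≡1) mod 5; (3|5)=-1, (1|5)=+1; (−1)^{-2·-2·2}·(-1)^-2·(+1)^-2 = +1.
v=31: a=31^3·(≡14), b=31^1·(≡12) mod 31; (14|31)=+1, (12|31)=-1; (−1)^{3·1·15}·(+1)^1·(-1)^3 = +1.
v=∞: -107198 < 0 and -8246 < 0  ⇒  (a,b)_∞ = -1.
v=3: a=3^2·(≡1), b=3^0·(≡1) mod 3; (1|3)=+1, (1|3)=+1; (−1)^{2·0·1}·(+1)^0·(+1)^2 = +1.
v=7: a=7^3·(≡1), b=7^1·(≡5) mod 7; (1|7)=+1, (5|7)=-1; (−1)^{3·1·3}·(+1)^1·(-1)^3 = +1.
|Ram(-107198, -8246)| = 2, even; anisotropic at {2, ∞}.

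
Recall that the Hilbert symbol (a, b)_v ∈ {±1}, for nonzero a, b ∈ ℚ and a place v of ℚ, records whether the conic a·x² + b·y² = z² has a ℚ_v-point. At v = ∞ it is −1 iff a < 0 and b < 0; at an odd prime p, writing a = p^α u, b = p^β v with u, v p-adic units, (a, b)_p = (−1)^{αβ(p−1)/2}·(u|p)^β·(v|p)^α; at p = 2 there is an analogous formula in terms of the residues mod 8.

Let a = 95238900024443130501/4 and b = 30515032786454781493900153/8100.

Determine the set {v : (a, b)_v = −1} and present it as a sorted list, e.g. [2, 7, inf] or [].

[7, 37]

Mod squares: a ≡ 106981, b ≡ 1316497. Check v ∈ {∞, 2, 3, 5, 7, 13, 17, 23, 29, 31, 37}.
v=7: a=7^1·(≡4), b=7^3·(≡2) mod 7; (4|7)=+1, (2|7)=+1; (−1)^{1·3·3}·(+1)^3·(+1)^1 = -1.
v=13: a=13^2·(≡9), b=13^1·(≡12) mod 13; (9|13)=+1, (12|13)=+1; (−1)^{2·1·6}·(+1)^1·(+1)^2 = +1.
v=29: a=29^3·(≡28), b=29^4·(≡22) mod 29; (28|29)=+1, (22|29)=+1; (−1)^{3·4·14}·(+1)^4·(+1)^3 = +1.
v=5: a=5^0·(≡4), b=5^-2·(≡2) mod 5; (4|5)=+1, (2|5)=-1; (−1)^{0·-2·2}·(+1)^-2·(-1)^0 = +1.
v=∞: 106981 > 0 and 1316497 > 0  ⇒  (a,b)_∞ = +1.
v=17: a=17^1·(≡7), b=17^1·(≡10) mod 17; (7|17)=-1, (10|17)=-1; (−1)^{1·1·8}·(-1)^1·(-1)^1 = +1.
v=3: a=3^2·(≡1), b=3^-4·(≡1) mod 3; (1|3)=+1, (1|3)=+1; (−1)^{2·-4·1}·(+1)^-4·(+1)^2 = +1.
v=23: a=23^2·(≡12), b=23^3·(≡21) mod 23; (12|23)=+1, (21|23)=-1; (−1)^{2·3·11}·(+1)^3·(-1)^2 = +1.
v=37: a=37^2·(≡23), b=37^3·(≡35) mod 37; (23|37)=-1, (35|37)=-1; (−1)^{2·3·18}·(-1)^3·(-1)^2 = -1.
v=31: a=31^3·(≡14), b=31^4·(≡14) mod 31; (14|31)=+1, (14|31)=+1; (−1)^{3·4·15}·(+1)^4·(+1)^3 = +1.
v=2: v_2(a)=-2, v_2(b)=-2; units ≡ 5, 1 (mod 8); ε·ε+αω+βω = 0·0+-2·0+-2·1 ≡ 0  ⇒  (a,b)_2 = +1.
(106981, 1316497 / ℚ) ramifies at {7, 37}: a division algebra.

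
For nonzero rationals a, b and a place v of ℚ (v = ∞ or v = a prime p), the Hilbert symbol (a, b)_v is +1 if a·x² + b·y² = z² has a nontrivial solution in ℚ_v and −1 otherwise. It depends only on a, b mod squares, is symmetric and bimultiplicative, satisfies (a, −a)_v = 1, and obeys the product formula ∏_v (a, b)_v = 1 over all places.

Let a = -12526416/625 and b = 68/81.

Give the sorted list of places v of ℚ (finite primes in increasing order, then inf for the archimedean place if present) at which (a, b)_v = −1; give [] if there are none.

[7, 17]

(a, b) ≡ (-301, 17) mod (ℚ^×)²; places V = {2, 3, 5, 7, 17, 43, ∞}.
(a,b)_17: α=2, u≡7; β=1, v≡16 (mod 17); (7|17)=-1, (16|17)=+1; sign (−1)^0·-1^1·+1^2 = -1.
(a,b)_7: α=1, u≡3; β=0, v≡3 (mod 7); (3|7)=-1, (3|7)=-1; sign (−1)^0·-1^0·-1^1 = -1.
(a,b)_3: α=2, u≡2; β=-4, v≡2 (mod 3); (2|3)=-1, (2|3)=-1; sign (−1)^0·-1^-4·-1^2 = +1.
(a,b)_43: α=1, u≡23; β=0, v≡38 (mod 43); (23|43)=+1, (38|43)=+1; sign (−1)^0·+1^0·+1^1 = +1.
(a,b)_2: α=4, β=2; u≡3, v≡1 (mod 8); ε(u)ε(v)=1·0, αω(v)=4·0, βω(u)=2·1; sum ≡ 0  ⇒  +1.
(a,b)_5: α=-4, u≡4; β=0, v≡3 (mod 5); (4|5)=+1, (3|5)=-1; sign (−1)^0·+1^0·-1^-4 = +1.
(a,b)_∞: sgn(-301)=−, sgn(17)=+, so +1.
|Ram(-301, 17)| = 2, even; anisotropic at {7, 17}.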